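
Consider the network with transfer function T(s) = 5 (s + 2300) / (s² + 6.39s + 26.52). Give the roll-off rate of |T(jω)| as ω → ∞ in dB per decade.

-20 dB/decade

With 1 zero and 2 poles, the high-frequency asymptotic slope is 20 × (1 − 2) = -20 dB/decade.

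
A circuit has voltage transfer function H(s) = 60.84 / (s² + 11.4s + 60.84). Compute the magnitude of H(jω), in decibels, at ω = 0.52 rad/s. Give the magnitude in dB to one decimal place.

|(j0.52)² + 11.4(j0.52) + 60.84| = |60.57 + j5.928| = 60.86
|H(j0.52)| = 60.84 / 60.86 = 0.99969
20 log₁₀(0.99969) = -0.00 dB

-0.0 dB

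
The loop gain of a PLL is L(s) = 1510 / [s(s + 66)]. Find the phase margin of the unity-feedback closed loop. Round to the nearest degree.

72°

Gain crossover: |L(jω)| = 1 at ω ≈ 21.7 rad/s.
∠L(j21.7) = −90° − arctan(21.7/66) ≈ -108.22°
PM = 180° + (-108.22°) = 71.78°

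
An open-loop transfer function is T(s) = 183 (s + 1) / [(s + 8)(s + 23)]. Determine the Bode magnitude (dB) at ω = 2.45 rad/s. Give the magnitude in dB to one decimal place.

|j2.45 + 1| = √(2.45² + 1²) = 2.646
|j2.45 + 8| = √(2.45² + 8²) = 8.367
|j2.45 + 23| = √(2.45² + 23²) = 23.13
|T(j2.45)| = 183 × 2.646 / (8.367 × 23.13) = 2.5023
20 log₁₀(2.5023) = 7.97 dB

8.0 dB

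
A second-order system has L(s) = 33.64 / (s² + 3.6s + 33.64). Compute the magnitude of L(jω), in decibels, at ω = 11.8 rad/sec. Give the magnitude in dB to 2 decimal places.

-10.59 dB

|(j11.8)² + 3.6(j11.8) + 33.64| = |-105.6 + j42.48| = 113.8
|L(j11.8)| = 33.64 / 113.8 = 0.29554
20 log₁₀(0.29554) = -10.588 dB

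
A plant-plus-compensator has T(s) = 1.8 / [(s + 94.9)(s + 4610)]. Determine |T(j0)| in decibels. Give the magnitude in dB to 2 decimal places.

T(0) = 1.8 / (94.9 × 4610) = 4.1144e-06
20 log₁₀(4.1144e-06) = -107.714 dB

-107.71 dB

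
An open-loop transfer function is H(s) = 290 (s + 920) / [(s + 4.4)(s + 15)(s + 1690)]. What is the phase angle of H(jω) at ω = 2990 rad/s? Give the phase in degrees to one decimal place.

∠(j2990 + 920) = arctan(2990/920) = 72.90°
∠(j2990 + 4.4) = arctan(2990/4.4) = 89.92°
∠(j2990 + 15) = arctan(2990/15) = 89.71°
∠(j2990 + 1690) = arctan(2990/1690) = 60.52°
∠H(j2990) = 72.90° − (89.92° + 89.71° + 60.52°) = -167.26°

-167.3 deg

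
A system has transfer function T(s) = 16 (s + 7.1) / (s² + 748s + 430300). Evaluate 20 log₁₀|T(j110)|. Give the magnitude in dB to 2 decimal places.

-47.66 dB

|j110 + 7.1| = √(110² + 7.1²) = 110.2
|(j110)² + 748(j110) + 430300| = |4.182e+05 + j82280| = 4.262e+05
|T(j110)| = 16 × 110.2 / 4.262e+05 = 0.0041379
20 log₁₀(0.0041379) = -47.664 dB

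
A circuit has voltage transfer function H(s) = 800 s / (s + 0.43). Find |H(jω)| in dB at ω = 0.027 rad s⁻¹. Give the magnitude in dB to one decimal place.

|j0.027| = 0.027
|j0.027 + 0.43| = √(0.027² + 0.43²) = 0.4308
|H(j0.027)| = 800 × 0.027 / 0.4308 = 50.134
20 log₁₀(50.134) = 34.00 dB

34.0 dB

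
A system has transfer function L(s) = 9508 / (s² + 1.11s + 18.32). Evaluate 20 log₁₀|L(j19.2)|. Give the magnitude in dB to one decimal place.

|(j19.2)² + 1.11(j19.2) + 18.32| = |-350.32 + j21.312| = 351
|L(j19.2)| = 9508 / 351 = 27.091
20 log₁₀(27.091) = 28.66 dB

28.7 dB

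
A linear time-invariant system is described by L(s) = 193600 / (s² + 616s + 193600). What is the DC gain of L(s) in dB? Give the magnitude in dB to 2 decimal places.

0.00 dB

L(0) = 193600 / 193600 = 1
20 log₁₀(1) = 0.000 dB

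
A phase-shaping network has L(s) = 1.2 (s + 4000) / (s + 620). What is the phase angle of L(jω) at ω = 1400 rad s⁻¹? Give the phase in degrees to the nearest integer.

∠(j1400 + 4000) = arctan(1400/4000) = 19.29°
∠(j1400 + 620) = arctan(1400/620) = 66.11°
∠L(j1400) = 19.29° − 66.11° = -46.82°

-47°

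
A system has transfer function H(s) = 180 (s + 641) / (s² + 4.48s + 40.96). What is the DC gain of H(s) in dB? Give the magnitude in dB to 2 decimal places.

69.00 dB

H(0) = 180 × 641 / 40.96 = 2816.9
20 log₁₀(2816.9) = 68.995 dB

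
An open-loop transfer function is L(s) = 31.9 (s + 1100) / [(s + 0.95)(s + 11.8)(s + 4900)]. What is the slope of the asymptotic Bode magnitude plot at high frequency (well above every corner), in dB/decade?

-40 dB/decade

With 1 zero and 3 poles, the high-frequency asymptotic slope is 20 × (1 − 3) = -40 dB/decade.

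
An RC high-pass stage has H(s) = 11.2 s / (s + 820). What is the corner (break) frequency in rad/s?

820 rad/s

The single real pole at s = −820 gives a corner at ω = 820 rad/s.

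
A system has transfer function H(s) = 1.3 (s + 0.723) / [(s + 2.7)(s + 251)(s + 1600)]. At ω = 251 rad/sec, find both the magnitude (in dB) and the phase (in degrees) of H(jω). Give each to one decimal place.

|j251 + 0.723| = √(251² + 0.723²) = 251
|j251 + 2.7| = √(251² + 2.7²) = 251
|j251 + 251| = √(251² + 251²) = 355
|j251 + 1600| = √(251² + 1600²) = 1620
|H(j251)| = 1.3 × 251 / (251 × 355 × 1620) = 2.2612e-06
20 log₁₀(2.2612e-06) = -112.91 dB
∠(j251 + 0.723) = arctan(251/0.723) = 89.83°
∠(j251 + 2.7) = arctan(251/2.7) = 89.38°
∠(j251 + 251) = arctan(251/251) = 45.00°
∠(j251 + 1600) = arctan(251/1600) = 8.92°
∠H(j251) = 89.83° − (89.38° + 45.00° + 8.92°) = -53.46°

|H| = -112.9 dB, ∠H = -53.5°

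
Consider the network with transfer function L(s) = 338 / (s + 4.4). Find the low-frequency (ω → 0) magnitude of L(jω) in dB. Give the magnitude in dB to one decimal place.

37.7 dB

L(0) = 338 / 4.4 = 76.818
20 log₁₀(76.818) = 37.71 dB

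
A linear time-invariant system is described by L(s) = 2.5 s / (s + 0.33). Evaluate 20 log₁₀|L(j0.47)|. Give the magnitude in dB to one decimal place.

6.2 dB

|j0.47| = 0.47
|j0.47 + 0.33| = √(0.47² + 0.33²) = 0.5743
|L(j0.47)| = 2.5 × 0.47 / 0.5743 = 2.046
20 log₁₀(2.046) = 6.22 dB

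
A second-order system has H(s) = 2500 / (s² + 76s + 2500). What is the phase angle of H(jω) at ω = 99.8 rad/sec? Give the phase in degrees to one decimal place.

-134.5 deg

∠[(j99.8)² + 76(j99.8) + 2500] = ∠[-7460 + j7584.8] = 134.52°
∠H(j99.8) = −134.52° = -134.52°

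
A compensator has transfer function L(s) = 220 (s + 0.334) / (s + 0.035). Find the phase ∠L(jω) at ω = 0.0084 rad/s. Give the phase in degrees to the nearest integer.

∠(j0.0084 + 0.334) = arctan(0.0084/0.334) = 1.44°
∠(j0.0084 + 0.035) = arctan(0.0084/0.035) = 13.50°
∠L(j0.0084) = 1.44° − 13.50° = -12.06°

-12 deg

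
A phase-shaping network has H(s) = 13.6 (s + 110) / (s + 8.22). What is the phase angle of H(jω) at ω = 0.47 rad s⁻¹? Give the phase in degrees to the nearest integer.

-3°

∠(j0.47 + 110) = arctan(0.47/110) = 0.24°
∠(j0.47 + 8.22) = arctan(0.47/8.22) = 3.27°
∠H(j0.47) = 0.24° − 3.27° = -3.03°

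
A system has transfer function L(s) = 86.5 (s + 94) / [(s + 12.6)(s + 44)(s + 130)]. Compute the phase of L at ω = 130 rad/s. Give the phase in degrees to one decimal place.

∠(j130 + 94) = arctan(130/94) = 54.13°
∠(j130 + 12.6) = arctan(130/12.6) = 84.46°
∠(j130 + 44) = arctan(130/44) = 71.30°
∠(j130 + 130) = arctan(130/130) = 45.00°
∠L(j130) = 54.13° − (84.46° + 71.30° + 45.00°) = -146.63°

-146.6°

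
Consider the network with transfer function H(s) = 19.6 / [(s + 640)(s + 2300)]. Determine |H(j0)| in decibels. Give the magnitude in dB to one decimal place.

H(0) = 19.6 / (640 × 2300) = 1.3315e-05
20 log₁₀(1.3315e-05) = -97.51 dB

-97.5 dB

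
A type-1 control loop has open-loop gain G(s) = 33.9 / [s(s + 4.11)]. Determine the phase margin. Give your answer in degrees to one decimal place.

Gain crossover: |G(jω)| = 1 at ω ≈ 5.15 rad/sec.
∠G(j5.15) = −90° − arctan(5.15/4.11) ≈ -141.39°
PM = 180° + (-141.39°) = 38.61°

38.6°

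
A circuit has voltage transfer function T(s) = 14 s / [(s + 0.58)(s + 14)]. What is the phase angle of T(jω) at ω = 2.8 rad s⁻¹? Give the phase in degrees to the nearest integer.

0 deg

∠(j2.8) = 90.00°
∠(j2.8 + 0.58) = arctan(2.8/0.58) = 78.30°
∠(j2.8 + 14) = arctan(2.8/14) = 11.31°
∠T(j2.8) = 90.00° − (78.30° + 11.31°) = 0.39°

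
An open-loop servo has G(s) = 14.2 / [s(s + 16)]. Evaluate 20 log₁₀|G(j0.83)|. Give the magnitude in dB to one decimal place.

0.6 dB

|j0.83 + 16| = √(0.83² + 16²) = 16.02
|j0.83| = 0.83
|G(j0.83)| = 14.2 / (16.02 × 0.83) = 1.0678
20 log₁₀(1.0678) = 0.57 dB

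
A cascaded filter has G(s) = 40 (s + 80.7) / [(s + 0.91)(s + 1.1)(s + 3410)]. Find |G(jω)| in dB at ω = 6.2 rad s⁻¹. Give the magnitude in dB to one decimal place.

-32.4 dB

|j6.2 + 80.7| = √(6.2² + 80.7²) = 80.94
|j6.2 + 0.91| = √(6.2² + 0.91²) = 6.266
|j6.2 + 1.1| = √(6.2² + 1.1²) = 6.297
|j6.2 + 3410| = √(6.2² + 3410²) = 3410
|G(j6.2)| = 40 × 80.94 / (6.266 × 6.297 × 3410) = 0.024061
20 log₁₀(0.024061) = -32.37 dB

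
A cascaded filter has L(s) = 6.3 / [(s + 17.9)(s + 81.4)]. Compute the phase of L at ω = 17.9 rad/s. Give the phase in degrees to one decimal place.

∠(j17.9 + 17.9) = arctan(17.9/17.9) = 45.00°
∠(j17.9 + 81.4) = arctan(17.9/81.4) = 12.40°
∠L(j17.9) = − (45.00° + 12.40°) = -57.40°

-57.4°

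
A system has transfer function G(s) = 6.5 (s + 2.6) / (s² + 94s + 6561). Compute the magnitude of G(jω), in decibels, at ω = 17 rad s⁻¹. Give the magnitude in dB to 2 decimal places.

-35.25 dB

|j17 + 2.6| = √(17² + 2.6²) = 17.2
|(j17)² + 94(j17) + 6561| = |6272 + j1598| = 6472
|G(j17)| = 6.5 × 17.2 / 6472 = 0.017271
20 log₁₀(0.017271) = -35.254 dB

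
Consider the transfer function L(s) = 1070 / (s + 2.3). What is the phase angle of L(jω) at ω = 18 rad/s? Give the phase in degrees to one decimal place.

-82.7°

∠(j18 + 2.3) = arctan(18/2.3) = 82.72°
∠L(j18) = −82.72° = -82.72°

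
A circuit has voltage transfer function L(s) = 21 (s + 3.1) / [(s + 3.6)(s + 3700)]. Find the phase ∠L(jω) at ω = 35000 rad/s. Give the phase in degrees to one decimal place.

∠(j35000 + 3.1) = arctan(35000/3.1) = 89.99°
∠(j35000 + 3.6) = arctan(35000/3.6) = 89.99°
∠(j35000 + 3700) = arctan(35000/3700) = 83.97°
∠L(j35000) = 89.99° − (89.99° + 83.97°) = -83.96°

-84.0°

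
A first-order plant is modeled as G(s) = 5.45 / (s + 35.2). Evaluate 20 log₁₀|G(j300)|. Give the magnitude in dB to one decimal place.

|j300 + 35.2| = √(300² + 35.2²) = 302.1
|G(j300)| = 5.45 / 302.1 = 0.018043
20 log₁₀(0.018043) = -34.87 dB

-34.9 dB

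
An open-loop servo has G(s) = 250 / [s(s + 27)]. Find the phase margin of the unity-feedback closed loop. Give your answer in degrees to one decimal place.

71.9°

Gain crossover: |G(jω)| = 1 at ω ≈ 8.8 rad s⁻¹.
∠G(j8.8) = −90° − arctan(8.8/27) ≈ -108.06°
PM = 180° + (-108.06°) = 71.94°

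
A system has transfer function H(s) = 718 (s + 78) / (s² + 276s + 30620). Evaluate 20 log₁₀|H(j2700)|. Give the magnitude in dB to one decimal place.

|j2700 + 78| = √(2700² + 78²) = 2701
|(j2700)² + 276(j2700) + 30620| = |-7.2594e+06 + j7.452e+05| = 7.298e+06
|H(j2700)| = 718 × 2701 / 7.298e+06 = 0.26576
20 log₁₀(0.26576) = -11.51 dB

-11.5 dB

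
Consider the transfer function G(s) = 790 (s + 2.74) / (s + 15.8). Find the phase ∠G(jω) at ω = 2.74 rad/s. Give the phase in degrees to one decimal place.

35.2°

∠(j2.74 + 2.74) = arctan(2.74/2.74) = 45.00°
∠(j2.74 + 15.8) = arctan(2.74/15.8) = 9.84°
∠G(j2.74) = 45.00° − 9.84° = 35.16°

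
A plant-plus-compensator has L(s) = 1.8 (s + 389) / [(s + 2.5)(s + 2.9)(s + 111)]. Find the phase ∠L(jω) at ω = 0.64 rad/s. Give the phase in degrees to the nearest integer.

-27°

∠(j0.64 + 389) = arctan(0.64/389) = 0.09°
∠(j0.64 + 2.5) = arctan(0.64/2.5) = 14.36°
∠(j0.64 + 2.9) = arctan(0.64/2.9) = 12.45°
∠(j0.64 + 111) = arctan(0.64/111) = 0.33°
∠L(j0.64) = 0.09° − (14.36° + 12.45° + 0.33°) = -27.04°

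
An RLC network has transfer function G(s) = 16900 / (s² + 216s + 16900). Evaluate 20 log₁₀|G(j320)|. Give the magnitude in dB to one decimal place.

-16.3 dB

|(j320)² + 216(j320) + 16900| = |-85500 + j69120| = 1.099e+05
|G(j320)| = 16900 / 1.099e+05 = 0.15371
20 log₁₀(0.15371) = -16.27 dB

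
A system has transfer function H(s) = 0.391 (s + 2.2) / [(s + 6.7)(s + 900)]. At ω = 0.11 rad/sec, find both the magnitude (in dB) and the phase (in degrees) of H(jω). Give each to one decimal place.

|j0.11 + 2.2| = √(0.11² + 2.2²) = 2.203
|j0.11 + 6.7| = √(0.11² + 6.7²) = 6.701
|j0.11 + 900| = √(0.11² + 900²) = 900
|H(j0.11)| = 0.391 × 2.203 / (6.701 × 900) = 0.00014281
20 log₁₀(0.00014281) = -76.90 dB
∠(j0.11 + 2.2) = arctan(0.11/2.2) = 2.86°
∠(j0.11 + 6.7) = arctan(0.11/6.7) = 0.94°
∠(j0.11 + 900) = arctan(0.11/900) = 0.01°
∠H(j0.11) = 2.86° − (0.94° + 0.01°) = 1.91°

|H| = -76.9 dB, ∠H = 1.9°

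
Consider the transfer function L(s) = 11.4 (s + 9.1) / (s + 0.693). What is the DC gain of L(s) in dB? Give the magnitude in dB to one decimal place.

43.5 dB

L(0) = 11.4 × 9.1 / 0.693 = 149.7
20 log₁₀(149.7) = 43.50 dB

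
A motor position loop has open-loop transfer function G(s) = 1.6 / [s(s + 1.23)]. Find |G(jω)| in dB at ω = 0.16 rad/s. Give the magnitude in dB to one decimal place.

|j0.16 + 1.23| = √(0.16² + 1.23²) = 1.24
|j0.16| = 0.16
|G(j0.16)| = 1.6 / (1.24 × 0.16) = 8.0622
20 log₁₀(8.0622) = 18.13 dB

18.1 dB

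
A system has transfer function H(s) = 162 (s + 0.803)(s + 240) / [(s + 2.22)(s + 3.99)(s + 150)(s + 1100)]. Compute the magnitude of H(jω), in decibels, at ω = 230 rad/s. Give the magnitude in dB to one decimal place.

-62.4 dB

|j230 + 0.803| = √(230² + 0.803²) = 230
|j230 + 240| = √(230² + 240²) = 332.4
|j230 + 2.22| = √(230² + 2.22²) = 230
|j230 + 3.99| = √(230² + 3.99²) = 230
|j230 + 150| = √(230² + 150²) = 274.6
|j230 + 1100| = √(230² + 1100²) = 1124
|H(j230)| = 162 × 230 × 332.4 / (230 × 230 × 274.6 × 1124) = 0.0007586
20 log₁₀(0.0007586) = -62.40 dB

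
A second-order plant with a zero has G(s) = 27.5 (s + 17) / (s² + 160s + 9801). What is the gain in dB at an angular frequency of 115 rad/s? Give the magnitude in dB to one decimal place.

|j115 + 17| = √(115² + 17²) = 116.2
|(j115)² + 160(j115) + 9801| = |-3424 + j18400| = 1.872e+04
|G(j115)| = 27.5 × 116.2 / 1.872e+04 = 0.17081
20 log₁₀(0.17081) = -15.35 dB

-15.3 dB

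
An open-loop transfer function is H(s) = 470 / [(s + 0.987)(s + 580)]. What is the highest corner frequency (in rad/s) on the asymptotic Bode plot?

Break frequencies occur at each pole and zero magnitude: 0.987 rad/s, 580 rad/s.
The highest is 580 rad/s.

580 rad/s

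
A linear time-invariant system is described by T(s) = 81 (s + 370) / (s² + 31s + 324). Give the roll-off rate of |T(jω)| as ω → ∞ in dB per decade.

-20 dB/decade

With 1 zero and 2 poles, the high-frequency asymptotic slope is 20 × (1 − 2) = -20 dB/decade.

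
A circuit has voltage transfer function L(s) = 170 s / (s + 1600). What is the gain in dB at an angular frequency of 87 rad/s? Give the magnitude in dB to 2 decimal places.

|j87| = 87
|j87 + 1600| = √(87² + 1600²) = 1602
|L(j87)| = 170 × 87 / 1602 = 9.2301
20 log₁₀(9.2301) = 19.304 dB

19.30 dB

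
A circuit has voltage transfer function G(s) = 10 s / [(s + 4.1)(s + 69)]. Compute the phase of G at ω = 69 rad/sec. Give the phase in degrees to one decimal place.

∠(j69) = 90.00°
∠(j69 + 4.1) = arctan(69/4.1) = 86.60°
∠(j69 + 69) = arctan(69/69) = 45.00°
∠G(j69) = 90.00° − (86.60° + 45.00°) = -41.60°

-41.6°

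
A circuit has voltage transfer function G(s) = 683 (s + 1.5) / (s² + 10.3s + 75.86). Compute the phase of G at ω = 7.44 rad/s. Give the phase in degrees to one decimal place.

∠(j7.44 + 1.5) = arctan(7.44/1.5) = 78.60°
∠[(j7.44)² + 10.3(j7.44) + 75.86] = ∠[20.506 + j76.632] = 75.02°
∠G(j7.44) = 78.60° − 75.02° = 3.58°

3.6°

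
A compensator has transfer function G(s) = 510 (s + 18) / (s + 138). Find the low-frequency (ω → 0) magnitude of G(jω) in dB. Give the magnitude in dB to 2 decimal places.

36.46 dB

G(0) = 510 × 18 / 138 = 66.522
20 log₁₀(66.522) = 36.459 dB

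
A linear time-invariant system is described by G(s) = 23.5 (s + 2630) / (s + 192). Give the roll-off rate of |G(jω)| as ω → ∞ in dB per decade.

With 1 zero and 1 pole, the high-frequency asymptotic slope is 20 × (1 − 1) = 0 dB/decade.

0 dB/decade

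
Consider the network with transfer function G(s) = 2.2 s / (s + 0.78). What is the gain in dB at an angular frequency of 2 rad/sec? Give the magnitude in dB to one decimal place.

|j2| = 2
|j2 + 0.78| = √(2² + 0.78²) = 2.147
|G(j2)| = 2.2 × 2 / 2.147 = 2.0496
20 log₁₀(2.0496) = 6.23 dB

6.2 dB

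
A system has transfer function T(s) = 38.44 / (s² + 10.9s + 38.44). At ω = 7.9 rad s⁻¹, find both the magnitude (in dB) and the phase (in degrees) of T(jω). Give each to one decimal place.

|(j7.9)² + 10.9(j7.9) + 38.44| = |-23.97 + j86.11| = 89.38
|T(j7.9)| = 38.44 / 89.38 = 0.43005
20 log₁₀(0.43005) = -7.33 dB
∠[(j7.9)² + 10.9(j7.9) + 38.44] = ∠[-23.97 + j86.11] = 105.56°
∠T(j7.9) = −105.56° = -105.56°

|T| = -7.3 dB, ∠T = -105.6°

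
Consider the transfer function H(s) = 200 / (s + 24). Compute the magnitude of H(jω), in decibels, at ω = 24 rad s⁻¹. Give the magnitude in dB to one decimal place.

|j24 + 24| = √(24² + 24²) = 33.94
|H(j24)| = 200 / 33.94 = 5.8926
20 log₁₀(5.8926) = 15.41 dB

15.4 dB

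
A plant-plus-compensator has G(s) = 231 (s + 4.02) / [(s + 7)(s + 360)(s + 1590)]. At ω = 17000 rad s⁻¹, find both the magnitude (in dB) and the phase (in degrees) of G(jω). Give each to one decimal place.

|G| = -122.0 dB, ∠G = -173.4°

|j17000 + 4.02| = √(17000² + 4.02²) = 1.7e+04
|j17000 + 7| = √(17000² + 7²) = 1.7e+04
|j17000 + 360| = √(17000² + 360²) = 1.7e+04
|j17000 + 1590| = √(17000² + 1590²) = 1.707e+04
|G(j17000)| = 231 × 1.7e+04 / (1.7e+04 × 1.7e+04 × 1.707e+04) = 7.9566e-07
20 log₁₀(7.9566e-07) = -121.99 dB
∠(j17000 + 4.02) = arctan(17000/4.02) = 89.99°
∠(j17000 + 7) = arctan(17000/7) = 89.98°
∠(j17000 + 360) = arctan(17000/360) = 88.79°
∠(j17000 + 1590) = arctan(17000/1590) = 84.66°
∠G(j17000) = 89.99° − (89.98° + 88.79° + 84.66°) = -173.43°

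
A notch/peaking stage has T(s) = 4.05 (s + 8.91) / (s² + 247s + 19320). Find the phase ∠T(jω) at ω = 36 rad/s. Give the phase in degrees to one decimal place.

∠(j36 + 8.91) = arctan(36/8.91) = 76.10°
∠[(j36)² + 247(j36) + 19320] = ∠[18024 + j8892] = 26.26°
∠T(j36) = 76.10° − 26.26° = 49.84°

49.8°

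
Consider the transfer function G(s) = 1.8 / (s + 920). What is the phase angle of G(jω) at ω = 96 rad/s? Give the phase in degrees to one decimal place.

-6.0°

∠(j96 + 920) = arctan(96/920) = 5.96°
∠G(j96) = −5.96° = -5.96°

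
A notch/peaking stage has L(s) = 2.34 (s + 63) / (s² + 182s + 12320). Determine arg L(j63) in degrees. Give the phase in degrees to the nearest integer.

∠(j63 + 63) = arctan(63/63) = 45.00°
∠[(j63)² + 182(j63) + 12320] = ∠[8351 + j11466] = 53.93°
∠L(j63) = 45.00° − 53.93° = -8.93°

-9°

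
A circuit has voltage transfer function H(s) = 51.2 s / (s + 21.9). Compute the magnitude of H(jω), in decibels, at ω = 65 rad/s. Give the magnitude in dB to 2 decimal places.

33.72 dB

|j65| = 65
|j65 + 21.9| = √(65² + 21.9²) = 68.59
|H(j65)| = 51.2 × 65 / 68.59 = 48.52
20 log₁₀(48.52) = 33.718 dB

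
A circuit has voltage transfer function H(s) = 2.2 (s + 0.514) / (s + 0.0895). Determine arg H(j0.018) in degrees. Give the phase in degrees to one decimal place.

-9.4°

∠(j0.018 + 0.514) = arctan(0.018/0.514) = 2.01°
∠(j0.018 + 0.0895) = arctan(0.018/0.0895) = 11.37°
∠H(j0.018) = 2.01° − 11.37° = -9.37°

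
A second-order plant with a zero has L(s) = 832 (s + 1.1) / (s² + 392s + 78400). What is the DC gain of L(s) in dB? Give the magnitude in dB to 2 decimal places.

L(0) = 832 × 1.1 / 78400 = 0.011673
20 log₁₀(0.011673) = -38.656 dB

-38.66 dB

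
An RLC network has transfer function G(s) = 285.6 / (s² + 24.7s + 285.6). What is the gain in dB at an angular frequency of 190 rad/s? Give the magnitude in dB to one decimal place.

-42.0 dB

|(j190)² + 24.7(j190) + 285.6| = |-35814 + j4693| = 3.612e+04
|G(j190)| = 285.6 / 3.612e+04 = 0.0079069
20 log₁₀(0.0079069) = -42.04 dB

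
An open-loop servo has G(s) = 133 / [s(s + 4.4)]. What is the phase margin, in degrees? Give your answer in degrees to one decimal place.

Gain crossover: |G(jω)| = 1 at ω ≈ 11.1 rad/sec.
∠G(j11.1) = −90° − arctan(11.1/4.4) ≈ -158.41°
PM = 180° + (-158.41°) = 21.59°

21.6°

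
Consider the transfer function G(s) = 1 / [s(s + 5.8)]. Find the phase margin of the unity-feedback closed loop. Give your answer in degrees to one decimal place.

88.3°

Gain crossover: |G(jω)| = 1 at ω ≈ 0.172 rad/s.
∠G(j0.172) = −90° − arctan(0.172/5.8) ≈ -91.70°
PM = 180° + (-91.70°) = 88.30°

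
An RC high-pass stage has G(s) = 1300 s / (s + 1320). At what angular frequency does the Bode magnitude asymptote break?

1320 rad s⁻¹

The single real pole at s = −1320 gives a corner at ω = 1320 rad s⁻¹.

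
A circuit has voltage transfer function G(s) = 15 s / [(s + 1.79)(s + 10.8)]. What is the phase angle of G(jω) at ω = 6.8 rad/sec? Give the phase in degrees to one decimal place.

∠(j6.8) = 90.00°
∠(j6.8 + 1.79) = arctan(6.8/1.79) = 75.25°
∠(j6.8 + 10.8) = arctan(6.8/10.8) = 32.20°
∠G(j6.8) = 90.00° − (75.25° + 32.20°) = -17.45°

-17.4°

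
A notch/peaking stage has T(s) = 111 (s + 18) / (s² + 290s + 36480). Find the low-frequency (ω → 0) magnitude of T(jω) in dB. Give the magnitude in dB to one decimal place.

-25.2 dB

T(0) = 111 × 18 / 36480 = 0.05477
20 log₁₀(0.05477) = -25.23 dB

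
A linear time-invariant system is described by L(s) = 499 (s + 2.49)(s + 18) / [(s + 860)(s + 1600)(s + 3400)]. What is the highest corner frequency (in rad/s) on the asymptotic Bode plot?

Break frequencies occur at each pole and zero magnitude: 2.49 rad/s, 18 rad/s, 860 rad/s, 1600 rad/s, 3400 rad/s.
The highest is 3400 rad/s.

3400 rad/s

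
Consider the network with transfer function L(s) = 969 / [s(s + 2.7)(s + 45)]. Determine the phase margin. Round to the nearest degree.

27 deg

Gain crossover: |L(jω)| = 1 at ω ≈ 4.25 rad/s.
∠L(j4.25) = −90° − arctan(4.25/2.7) − arctan(4.25/45) ≈ -153.00°
PM = 180° + (-153.00°) = 27.00°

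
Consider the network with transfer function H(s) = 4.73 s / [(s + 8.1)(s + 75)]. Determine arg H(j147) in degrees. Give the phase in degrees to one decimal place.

∠(j147) = 90.00°
∠(j147 + 8.1) = arctan(147/8.1) = 86.85°
∠(j147 + 75) = arctan(147/75) = 62.97°
∠H(j147) = 90.00° − (86.85° + 62.97°) = -59.82°

-59.8°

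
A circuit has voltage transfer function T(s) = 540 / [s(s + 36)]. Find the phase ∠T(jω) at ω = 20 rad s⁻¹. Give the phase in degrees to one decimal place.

-119.1°

∠(j20 + 36) = arctan(20/36) = 29.05°
∠(j20) = 90.00°
∠T(j20) = − (29.05° + 90.00°) = -119.05°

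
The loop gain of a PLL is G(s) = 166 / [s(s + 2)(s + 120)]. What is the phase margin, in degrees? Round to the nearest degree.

71°

Gain crossover: |G(jω)| = 1 at ω ≈ 0.657 rad/sec.
∠G(j0.657) = −90° − arctan(0.657/2) − arctan(0.657/120) ≈ -108.50°
PM = 180° + (-108.50°) = 71.50°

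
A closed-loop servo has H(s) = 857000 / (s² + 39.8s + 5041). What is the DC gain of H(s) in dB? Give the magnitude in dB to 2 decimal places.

H(0) = 857000 / 5041 = 170.01
20 log₁₀(170.01) = 44.609 dB

44.61 dB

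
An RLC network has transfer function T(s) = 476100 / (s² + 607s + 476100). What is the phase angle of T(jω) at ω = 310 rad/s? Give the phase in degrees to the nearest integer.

∠[(j310)² + 607(j310) + 476100] = ∠[3.8e+05 + j1.8817e+05] = 26.34°
∠T(j310) = −26.34° = -26.34°

-26°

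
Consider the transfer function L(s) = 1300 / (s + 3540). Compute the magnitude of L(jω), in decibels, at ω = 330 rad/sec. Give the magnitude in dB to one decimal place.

-8.7 dB

|j330 + 3540| = √(330² + 3540²) = 3555
|L(j330)| = 1300 / 3555 = 0.36565
20 log₁₀(0.36565) = -8.74 dB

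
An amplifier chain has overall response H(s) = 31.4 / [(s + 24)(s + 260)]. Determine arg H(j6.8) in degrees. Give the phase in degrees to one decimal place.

∠(j6.8 + 24) = arctan(6.8/24) = 15.82°
∠(j6.8 + 260) = arctan(6.8/260) = 1.50°
∠H(j6.8) = − (15.82° + 1.50°) = -17.32°

-17.3°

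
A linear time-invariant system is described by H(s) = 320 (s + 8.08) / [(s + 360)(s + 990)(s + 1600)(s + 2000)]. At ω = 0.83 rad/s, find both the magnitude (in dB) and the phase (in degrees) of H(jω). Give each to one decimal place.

|j0.83 + 8.08| = √(0.83² + 8.08²) = 8.123
|j0.83 + 360| = √(0.83² + 360²) = 360
|j0.83 + 990| = √(0.83² + 990²) = 990
|j0.83 + 1600| = √(0.83² + 1600²) = 1600
|j0.83 + 2000| = √(0.83² + 2000²) = 2000
|H(j0.83)| = 320 × 8.123 / (360 × 990 × 1600 × 2000) = 2.279e-09
20 log₁₀(2.279e-09) = -172.84 dB
∠(j0.83 + 8.08) = arctan(0.83/8.08) = 5.87°
∠(j0.83 + 360) = arctan(0.83/360) = 0.13°
∠(j0.83 + 990) = arctan(0.83/990) = 0.05°
∠(j0.83 + 1600) = arctan(0.83/1600) = 0.03°
∠(j0.83 + 2000) = arctan(0.83/2000) = 0.02°
∠H(j0.83) = 5.87° − (0.13° + 0.05° + 0.03° + 0.02°) = 5.63°

|H| = -172.8 dB, ∠H = 5.6°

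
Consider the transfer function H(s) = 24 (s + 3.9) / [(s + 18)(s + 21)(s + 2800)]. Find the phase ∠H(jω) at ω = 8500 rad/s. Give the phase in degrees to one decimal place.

∠(j8500 + 3.9) = arctan(8500/3.9) = 89.97°
∠(j8500 + 18) = arctan(8500/18) = 89.88°
∠(j8500 + 21) = arctan(8500/21) = 89.86°
∠(j8500 + 2800) = arctan(8500/2800) = 71.77°
∠H(j8500) = 89.97° − (89.88° + 89.86° + 71.77°) = -161.53°

-161.5°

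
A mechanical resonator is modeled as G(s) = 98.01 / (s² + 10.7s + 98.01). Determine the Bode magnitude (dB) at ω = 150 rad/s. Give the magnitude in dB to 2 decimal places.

|(j150)² + 10.7(j150) + 98.01| = |-22402 + j1605| = 2.246e+04
|G(j150)| = 98.01 / 2.246e+04 = 0.0043639
20 log₁₀(0.0043639) = -47.203 dB

-47.20 dB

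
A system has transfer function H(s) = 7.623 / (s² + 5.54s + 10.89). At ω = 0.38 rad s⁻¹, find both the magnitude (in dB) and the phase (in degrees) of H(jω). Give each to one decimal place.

|(j0.38)² + 5.54(j0.38) + 10.89| = |10.746 + j2.1052| = 10.95
|H(j0.38)| = 7.623 / 10.95 = 0.69617
20 log₁₀(0.69617) = -3.15 dB
∠[(j0.38)² + 5.54(j0.38) + 10.89] = ∠[10.746 + j2.1052] = 11.08°
∠H(j0.38) = −11.08° = -11.08°

|H| = -3.1 dB, ∠H = -11.1°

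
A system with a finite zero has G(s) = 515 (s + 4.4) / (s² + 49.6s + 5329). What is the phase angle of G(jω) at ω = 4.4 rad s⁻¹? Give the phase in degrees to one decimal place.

42.6°

∠(j4.4 + 4.4) = arctan(4.4/4.4) = 45.00°
∠[(j4.4)² + 49.6(j4.4) + 5329] = ∠[5309.6 + j218.24] = 2.35°
∠G(j4.4) = 45.00° − 2.35° = 42.65°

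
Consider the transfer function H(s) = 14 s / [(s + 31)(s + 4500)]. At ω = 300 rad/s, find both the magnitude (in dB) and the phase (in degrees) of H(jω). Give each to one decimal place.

|j300| = 300
|j300 + 31| = √(300² + 31²) = 301.6
|j300 + 4500| = √(300² + 4500²) = 4510
|H(j300)| = 14 × 300 / (301.6 × 4510) = 0.0030878
20 log₁₀(0.0030878) = -50.21 dB
∠(j300) = 90.00°
∠(j300 + 31) = arctan(300/31) = 84.10°
∠(j300 + 4500) = arctan(300/4500) = 3.81°
∠H(j300) = 90.00° − (84.10° + 3.81°) = 2.09°

|H| = -50.2 dB, ∠H = 2.1°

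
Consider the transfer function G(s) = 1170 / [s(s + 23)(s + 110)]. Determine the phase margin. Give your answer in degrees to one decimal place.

Gain crossover: |G(jω)| = 1 at ω ≈ 0.462 rad/s.
∠G(j0.462) = −90° − arctan(0.462/23) − arctan(0.462/110) ≈ -91.39°
PM = 180° + (-91.39°) = 88.61°

88.6 deg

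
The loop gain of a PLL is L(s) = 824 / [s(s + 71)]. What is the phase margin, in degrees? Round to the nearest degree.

Gain crossover: |L(jω)| = 1 at ω ≈ 11.5 rad/s.
∠L(j11.5) = −90° − arctan(11.5/71) ≈ -99.17°
PM = 180° + (-99.17°) = 80.83°

81°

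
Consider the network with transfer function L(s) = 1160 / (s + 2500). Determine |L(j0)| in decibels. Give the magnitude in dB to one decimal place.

L(0) = 1160 / 2500 = 0.464
20 log₁₀(0.464) = -6.67 dB

-6.7 dB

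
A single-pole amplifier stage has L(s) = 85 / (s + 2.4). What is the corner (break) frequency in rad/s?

2.4 rad/s

The single real pole at s = −2.4 gives a corner at ω = 2.4 rad/s.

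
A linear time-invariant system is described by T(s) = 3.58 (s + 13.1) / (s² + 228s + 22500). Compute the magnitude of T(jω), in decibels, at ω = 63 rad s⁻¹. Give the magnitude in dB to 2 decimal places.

|j63 + 13.1| = √(63² + 13.1²) = 64.35
|(j63)² + 228(j63) + 22500| = |18531 + j14364| = 2.345e+04
|T(j63)| = 3.58 × 64.35 / 2.345e+04 = 0.0098252
20 log₁₀(0.0098252) = -40.153 dB

-40.15 dB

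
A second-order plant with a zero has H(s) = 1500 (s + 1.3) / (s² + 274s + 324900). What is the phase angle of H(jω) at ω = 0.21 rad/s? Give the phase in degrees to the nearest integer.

∠(j0.21 + 1.3) = arctan(0.21/1.3) = 9.18°
∠[(j0.21)² + 274(j0.21) + 324900] = ∠[3.249e+05 + j57.54] = 0.01°
∠H(j0.21) = 9.18° − 0.01° = 9.17°

9°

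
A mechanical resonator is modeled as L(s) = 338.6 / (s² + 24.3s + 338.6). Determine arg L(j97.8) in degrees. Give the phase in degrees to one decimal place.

-165.6°

∠[(j97.8)² + 24.3(j97.8) + 338.6] = ∠[-9226.2 + j2376.5] = 165.56°
∠L(j97.8) = −165.56° = -165.56°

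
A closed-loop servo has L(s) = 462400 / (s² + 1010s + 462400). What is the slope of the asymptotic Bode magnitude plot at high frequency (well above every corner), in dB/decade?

With 0 zeros and 2 poles, the high-frequency asymptotic slope is 20 × (0 − 2) = -40 dB/decade.

-40 dB/decade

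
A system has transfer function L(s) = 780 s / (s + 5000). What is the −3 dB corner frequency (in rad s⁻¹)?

For a single-pole high-pass, the −3 dB point is at the pole: ω = 5000 rad s⁻¹.

5000 rad s⁻¹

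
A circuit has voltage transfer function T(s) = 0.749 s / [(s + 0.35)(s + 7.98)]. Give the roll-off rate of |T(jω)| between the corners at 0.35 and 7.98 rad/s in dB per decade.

In this band the factors already past their corner are: 1 differentiator zero, pole at 0.35; net slope = 0 dB/decade.

0 dB/decade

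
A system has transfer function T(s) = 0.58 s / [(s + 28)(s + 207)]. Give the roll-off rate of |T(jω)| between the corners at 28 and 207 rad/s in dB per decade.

In this band the factors already past their corner are: 1 differentiator zero, pole at 28; net slope = 0 dB/decade.

0 dB/decade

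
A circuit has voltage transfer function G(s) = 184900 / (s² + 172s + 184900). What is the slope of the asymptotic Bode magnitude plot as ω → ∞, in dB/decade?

With 0 zeros and 2 poles, the high-frequency asymptotic slope is 20 × (0 − 2) = -40 dB/decade.

-40 dB/decade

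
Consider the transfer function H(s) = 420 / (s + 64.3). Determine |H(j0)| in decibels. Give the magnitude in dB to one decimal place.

16.3 dB

H(0) = 420 / 64.3 = 6.5319
20 log₁₀(6.5319) = 16.30 dB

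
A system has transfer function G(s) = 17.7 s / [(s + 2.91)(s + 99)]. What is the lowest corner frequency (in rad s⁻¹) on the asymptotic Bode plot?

2.91 rad s⁻¹

Break frequencies occur at each pole and zero magnitude: 2.91 rad s⁻¹, 99 rad s⁻¹.
The lowest is 2.91 rad s⁻¹.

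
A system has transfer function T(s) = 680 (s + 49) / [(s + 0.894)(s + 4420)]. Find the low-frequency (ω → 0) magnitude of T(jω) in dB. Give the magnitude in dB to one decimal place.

18.5 dB

T(0) = 680 × 49 / (0.894 × 4420) = 8.4323
20 log₁₀(8.4323) = 18.52 dB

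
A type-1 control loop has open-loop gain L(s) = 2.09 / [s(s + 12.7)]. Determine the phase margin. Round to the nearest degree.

89 deg

Gain crossover: |L(jω)| = 1 at ω ≈ 0.165 rad/s.
∠L(j0.165) = −90° − arctan(0.165/12.7) ≈ -90.74°
PM = 180° + (-90.74°) = 89.26°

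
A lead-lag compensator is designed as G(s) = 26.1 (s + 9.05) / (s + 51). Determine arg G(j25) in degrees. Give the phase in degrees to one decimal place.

44.0°

∠(j25 + 9.05) = arctan(25/9.05) = 70.10°
∠(j25 + 51) = arctan(25/51) = 26.11°
∠G(j25) = 70.10° − 26.11° = 43.99°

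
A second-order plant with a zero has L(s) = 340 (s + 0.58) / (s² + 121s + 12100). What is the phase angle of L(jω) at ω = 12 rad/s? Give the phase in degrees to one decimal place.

∠(j12 + 0.58) = arctan(12/0.58) = 87.23°
∠[(j12)² + 121(j12) + 12100] = ∠[11956 + j1452] = 6.92°
∠L(j12) = 87.23° − 6.92° = 80.31°

80.3°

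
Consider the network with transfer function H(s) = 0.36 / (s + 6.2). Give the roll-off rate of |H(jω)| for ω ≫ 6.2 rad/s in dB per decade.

-20 dB/decade

With 0 zeros and 1 pole, the high-frequency asymptotic slope is 20 × (0 − 1) = -20 dB/decade.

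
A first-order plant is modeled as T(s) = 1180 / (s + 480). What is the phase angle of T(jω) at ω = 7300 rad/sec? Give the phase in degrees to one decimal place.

∠(j7300 + 480) = arctan(7300/480) = 86.24°
∠T(j7300) = −86.24° = -86.24°

-86.2°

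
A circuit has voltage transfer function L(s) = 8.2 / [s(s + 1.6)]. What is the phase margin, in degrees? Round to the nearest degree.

Gain crossover: |L(jω)| = 1 at ω ≈ 2.65 rad/s.
∠L(j2.65) = −90° − arctan(2.65/1.6) ≈ -148.87°
PM = 180° + (-148.87°) = 31.13°

31°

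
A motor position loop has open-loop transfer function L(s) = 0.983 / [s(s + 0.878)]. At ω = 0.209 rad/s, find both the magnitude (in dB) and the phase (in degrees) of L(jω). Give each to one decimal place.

|j0.209 + 0.878| = √(0.209² + 0.878²) = 0.9025
|j0.209| = 0.209
|L(j0.209)| = 0.983 / (0.9025 × 0.209) = 5.2113
20 log₁₀(5.2113) = 14.34 dB
∠(j0.209 + 0.878) = arctan(0.209/0.878) = 13.39°
∠(j0.209) = 90.00°
∠L(j0.209) = − (13.39° + 90.00°) = -103.39°

|L| = 14.3 dB, ∠L = -103.4°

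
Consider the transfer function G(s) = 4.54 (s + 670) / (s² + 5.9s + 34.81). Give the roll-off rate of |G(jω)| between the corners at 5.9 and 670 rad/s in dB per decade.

-40 dB/decade

In this band the factors already past their corner are: complex pole pair at ωₙ ≈ 5.9; net slope = -40 dB/decade.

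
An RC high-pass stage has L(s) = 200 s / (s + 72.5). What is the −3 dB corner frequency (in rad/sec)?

72.5 rad/sec

For a single-pole high-pass, the −3 dB point is at the pole: ω = 72.5 rad/sec.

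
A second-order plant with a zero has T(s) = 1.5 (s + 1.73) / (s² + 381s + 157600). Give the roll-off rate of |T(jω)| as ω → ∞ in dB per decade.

-20 dB/decade

With 1 zero and 2 poles, the high-frequency asymptotic slope is 20 × (1 − 2) = -20 dB/decade.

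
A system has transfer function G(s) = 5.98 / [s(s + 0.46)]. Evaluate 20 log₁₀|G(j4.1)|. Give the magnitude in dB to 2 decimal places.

|j4.1 + 0.46| = √(4.1² + 0.46²) = 4.126
|j4.1| = 4.1
|G(j4.1)| = 5.98 / (4.126 × 4.1) = 0.35352
20 log₁₀(0.35352) = -9.032 dB

-9.03 dB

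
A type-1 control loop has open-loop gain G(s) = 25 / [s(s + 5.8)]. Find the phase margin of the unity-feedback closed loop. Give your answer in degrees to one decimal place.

57.8 deg

Gain crossover: |G(jω)| = 1 at ω ≈ 3.65 rad/sec.
∠G(j3.65) = −90° − arctan(3.65/5.8) ≈ -122.17°
PM = 180° + (-122.17°) = 57.83°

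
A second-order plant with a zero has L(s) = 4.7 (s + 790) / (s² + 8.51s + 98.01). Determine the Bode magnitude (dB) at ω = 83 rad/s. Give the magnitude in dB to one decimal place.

|j83 + 790| = √(83² + 790²) = 794.3
|(j83)² + 8.51(j83) + 98.01| = |-6791 + j706.33| = 6828
|L(j83)| = 4.7 × 794.3 / 6828 = 0.54681
20 log₁₀(0.54681) = -5.24 dB

-5.2 dB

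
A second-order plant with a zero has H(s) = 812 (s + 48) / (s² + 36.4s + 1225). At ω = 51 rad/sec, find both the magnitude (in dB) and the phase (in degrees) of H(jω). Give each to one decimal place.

|H| = 27.8 dB, ∠H = -79.8°

|j51 + 48| = √(51² + 48²) = 70.04
|(j51)² + 36.4(j51) + 1225| = |-1376 + j1856.4| = 2311
|H(j51)| = 812 × 70.04 / 2311 = 24.611
20 log₁₀(24.611) = 27.82 dB
∠(j51 + 48) = arctan(51/48) = 46.74°
∠[(j51)² + 36.4(j51) + 1225] = ∠[-1376 + j1856.4] = 126.55°
∠H(j51) = 46.74° − 126.55° = -79.81°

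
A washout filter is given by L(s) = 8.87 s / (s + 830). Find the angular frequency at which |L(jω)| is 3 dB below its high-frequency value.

For a single-pole high-pass, the −3 dB point is at the pole: ω = 830 rad/s.

830 rad/s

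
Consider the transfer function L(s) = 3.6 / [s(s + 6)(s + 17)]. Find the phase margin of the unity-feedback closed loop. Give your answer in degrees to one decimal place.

Gain crossover: |L(jω)| = 1 at ω ≈ 0.0353 rad s⁻¹.
∠L(j0.0353) = −90° − arctan(0.0353/6) − arctan(0.0353/17) ≈ -90.46°
PM = 180° + (-90.46°) = 89.54°

89.5 deg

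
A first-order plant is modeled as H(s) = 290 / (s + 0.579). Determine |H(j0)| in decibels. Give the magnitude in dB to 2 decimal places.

53.99 dB

H(0) = 290 / 0.579 = 500.86
20 log₁₀(500.86) = 53.994 dB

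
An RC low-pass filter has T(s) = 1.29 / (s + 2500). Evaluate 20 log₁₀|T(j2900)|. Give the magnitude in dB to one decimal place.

|j2900 + 2500| = √(2900² + 2500²) = 3829
|T(j2900)| = 1.29 / 3829 = 0.00033692
20 log₁₀(0.00033692) = -69.45 dB

-69.4 dB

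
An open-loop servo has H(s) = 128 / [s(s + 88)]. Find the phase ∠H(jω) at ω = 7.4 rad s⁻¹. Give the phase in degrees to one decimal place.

-94.8 deg

∠(j7.4 + 88) = arctan(7.4/88) = 4.81°
∠(j7.4) = 90.00°
∠H(j7.4) = − (4.81° + 90.00°) = -94.81°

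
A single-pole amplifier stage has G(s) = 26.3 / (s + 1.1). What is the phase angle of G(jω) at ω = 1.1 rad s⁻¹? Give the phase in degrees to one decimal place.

∠(j1.1 + 1.1) = arctan(1.1/1.1) = 45.00°
∠G(j1.1) = −45.00° = -45.00°

-45.0°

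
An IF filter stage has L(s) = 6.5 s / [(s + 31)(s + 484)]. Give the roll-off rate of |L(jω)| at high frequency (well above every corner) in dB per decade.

-20 dB/decade

With 1 zero and 2 poles, the high-frequency asymptotic slope is 20 × (1 − 2) = -20 dB/decade.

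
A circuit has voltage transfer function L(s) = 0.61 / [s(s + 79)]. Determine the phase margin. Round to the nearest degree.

Gain crossover: |L(jω)| = 1 at ω ≈ 0.00772 rad/s.
∠L(j0.00772) = −90° − arctan(0.00772/79) ≈ -90.01°
PM = 180° + (-90.01°) = 89.99°

90°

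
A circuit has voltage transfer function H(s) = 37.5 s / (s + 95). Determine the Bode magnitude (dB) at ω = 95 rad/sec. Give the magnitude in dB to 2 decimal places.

28.47 dB

|j95| = 95
|j95 + 95| = √(95² + 95²) = 134.4
|H(j95)| = 37.5 × 95 / 134.4 = 26.517
20 log₁₀(26.517) = 28.470 dB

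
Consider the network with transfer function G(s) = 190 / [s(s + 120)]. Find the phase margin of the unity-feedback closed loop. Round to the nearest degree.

89°

Gain crossover: |G(jω)| = 1 at ω ≈ 1.58 rad s⁻¹.
∠G(j1.58) = −90° − arctan(1.58/120) ≈ -90.76°
PM = 180° + (-90.76°) = 89.24°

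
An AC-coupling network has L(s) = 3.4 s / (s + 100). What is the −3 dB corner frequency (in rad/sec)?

For a single-pole high-pass, the −3 dB point is at the pole: ω = 100 rad/sec.

100 rad/sec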